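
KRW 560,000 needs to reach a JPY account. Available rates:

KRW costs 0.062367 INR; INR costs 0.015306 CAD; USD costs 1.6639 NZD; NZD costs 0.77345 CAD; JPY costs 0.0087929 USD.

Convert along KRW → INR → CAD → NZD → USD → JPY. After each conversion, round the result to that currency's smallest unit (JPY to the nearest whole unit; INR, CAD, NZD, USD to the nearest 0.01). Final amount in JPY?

KRW 560,000 × 0.062367 = INR 34,925.52
INR 34,925.52 × 0.015306 = CAD 534.57
CAD 534.57 ÷ 0.77345 = NZD 691.15
NZD 691.15 ÷ 1.6639 = USD 415.38
USD 415.38 ÷ 0.0087929 = JPY 47,240

JPY 47,240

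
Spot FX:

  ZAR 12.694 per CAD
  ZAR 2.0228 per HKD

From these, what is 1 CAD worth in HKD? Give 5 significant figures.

CAD/HKD = 6.2755

1 CAD × 12.694 = 12.694 ZAR
12.694 ZAR ÷ 2.0228 = 6.27546 HKD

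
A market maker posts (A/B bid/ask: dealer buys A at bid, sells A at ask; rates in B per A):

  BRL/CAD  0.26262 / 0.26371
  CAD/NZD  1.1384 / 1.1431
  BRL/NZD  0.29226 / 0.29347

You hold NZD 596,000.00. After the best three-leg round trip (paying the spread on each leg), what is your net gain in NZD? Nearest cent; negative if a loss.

Best loop NZD → BRL → CAD → NZD:
NZD 596,000.00 ÷ 0.29347 (buy BRL at ask) = BRL 2,030,871.98
BRL 2,030,871.98 × 0.26262 (sell BRL at bid) = CAD 533,347.60
CAD 533,347.60 × 1.1384 (sell CAD at bid) = NZD 607,162.91

Net profit: NZD 11,162.91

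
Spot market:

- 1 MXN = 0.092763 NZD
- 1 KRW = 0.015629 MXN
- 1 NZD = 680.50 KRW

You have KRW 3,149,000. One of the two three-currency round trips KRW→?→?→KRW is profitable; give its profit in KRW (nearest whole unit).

Profitable loop is KRW → NZD → MXN → KRW:
KRW 3,149,000 ÷ 680.50 = NZD 4,627.48
NZD 4,627.48 ÷ 0.092763 = MXN 49,884.97
MXN 49,884.97 ÷ 0.015629 = KRW 3,191,821
Profit = KRW 3,191,821 − KRW 3,149,000

Profit: KRW 42,821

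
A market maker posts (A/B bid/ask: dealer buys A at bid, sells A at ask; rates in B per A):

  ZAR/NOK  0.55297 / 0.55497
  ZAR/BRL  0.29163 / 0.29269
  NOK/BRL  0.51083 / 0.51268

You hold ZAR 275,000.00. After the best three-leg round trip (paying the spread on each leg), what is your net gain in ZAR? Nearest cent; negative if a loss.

Best loop ZAR → BRL → NOK → ZAR:
ZAR 275,000.00 × 0.29163 (sell ZAR at bid) = BRL 80,198.25
BRL 80,198.25 ÷ 0.51268 (buy NOK at ask) = NOK 156,429.45
NOK 156,429.45 ÷ 0.55497 (buy ZAR at ask) = ZAR 281,870.10

Net profit: ZAR 6,870.10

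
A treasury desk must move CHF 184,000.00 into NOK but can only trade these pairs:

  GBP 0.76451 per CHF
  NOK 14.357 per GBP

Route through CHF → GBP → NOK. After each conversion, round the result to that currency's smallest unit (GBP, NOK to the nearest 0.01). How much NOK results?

CHF 184,000.00 × 0.76451 = GBP 140,669.84
GBP 140,669.84 × 14.357 = NOK 2,019,596.89

NOK 2,019,596.89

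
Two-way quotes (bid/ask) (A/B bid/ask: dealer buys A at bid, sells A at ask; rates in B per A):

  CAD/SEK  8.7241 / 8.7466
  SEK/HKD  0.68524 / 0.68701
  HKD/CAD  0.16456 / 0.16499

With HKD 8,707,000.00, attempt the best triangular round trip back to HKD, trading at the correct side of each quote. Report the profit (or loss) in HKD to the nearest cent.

Net profit: HKD 75,306.66

Best loop HKD → SEK → CAD → HKD:
HKD 8,707,000.00 ÷ 0.68701 (buy SEK at ask) = SEK 12,673,760.21
SEK 12,673,760.21 ÷ 8.7466 (buy CAD at ask) = CAD 1,448,992.78
CAD 1,448,992.78 ÷ 0.16499 (buy HKD at ask) = HKD 8,782,306.66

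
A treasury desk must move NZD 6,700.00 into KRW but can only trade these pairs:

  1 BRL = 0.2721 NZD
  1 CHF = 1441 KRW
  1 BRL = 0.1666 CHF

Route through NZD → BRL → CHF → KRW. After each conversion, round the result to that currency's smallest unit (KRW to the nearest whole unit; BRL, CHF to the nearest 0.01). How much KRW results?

NZD 6,700.00 ÷ 0.2721 = BRL 24,623.30
BRL 24,623.30 × 0.1666 = CHF 4,102.24
CHF 4,102.24 × 1441 = KRW 5,911,328

KRW 5,911,328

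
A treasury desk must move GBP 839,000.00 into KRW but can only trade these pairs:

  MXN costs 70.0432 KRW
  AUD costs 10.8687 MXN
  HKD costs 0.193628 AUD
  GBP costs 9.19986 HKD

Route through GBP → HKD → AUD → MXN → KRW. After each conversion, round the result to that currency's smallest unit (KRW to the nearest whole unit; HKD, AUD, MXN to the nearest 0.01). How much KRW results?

GBP 839,000.00 × 9.19986 = HKD 7,718,682.54
HKD 7,718,682.54 × 0.193628 = AUD 1,494,553.06
AUD 1,494,553.06 × 10.8687 = MXN 16,243,848.84
MXN 16,243,848.84 × 70.0432 = KRW 1,137,771,153

KRW 1,137,771,153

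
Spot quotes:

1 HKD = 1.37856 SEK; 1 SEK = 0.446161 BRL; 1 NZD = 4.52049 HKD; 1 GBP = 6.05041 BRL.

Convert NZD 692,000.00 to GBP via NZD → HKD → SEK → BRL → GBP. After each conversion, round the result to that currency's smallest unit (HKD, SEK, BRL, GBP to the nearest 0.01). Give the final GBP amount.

GBP 317,997.77

NZD 692,000.00 × 4.52049 = HKD 3,128,179.08
HKD 3,128,179.08 × 1.37856 = SEK 4,312,382.55
SEK 4,312,382.55 × 0.446161 = BRL 1,924,016.91
BRL 1,924,016.91 ÷ 6.05041 = GBP 317,997.77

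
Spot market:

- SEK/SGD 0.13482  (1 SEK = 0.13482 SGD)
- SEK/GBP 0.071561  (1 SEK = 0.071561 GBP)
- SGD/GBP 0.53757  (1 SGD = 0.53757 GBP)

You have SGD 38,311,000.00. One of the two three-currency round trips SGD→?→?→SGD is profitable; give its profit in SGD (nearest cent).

Profit: SGD 489,420.68

Profitable loop is SGD → GBP → SEK → SGD:
SGD 38,311,000.00 × 0.53757 = GBP 20,594,844.27
GBP 20,594,844.27 ÷ 0.071561 = SEK 287,794,249.24
SEK 287,794,249.24 × 0.13482 = SGD 38,800,420.68
Profit = SGD 38,800,420.68 − SGD 38,311,000.00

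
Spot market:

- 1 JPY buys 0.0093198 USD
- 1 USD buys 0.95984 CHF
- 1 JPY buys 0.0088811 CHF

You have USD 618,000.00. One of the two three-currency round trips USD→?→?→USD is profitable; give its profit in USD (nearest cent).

Profitable loop is USD → CHF → JPY → USD:
USD 618,000.00 × 0.95984 = CHF 593,181.12
CHF 593,181.12 ÷ 0.0088811 = JPY 66,791,402
JPY 66,791,402 × 0.0093198 = USD 622,482.51
Profit = USD 622,482.51 − USD 618,000.00

Profit: USD 4,482.51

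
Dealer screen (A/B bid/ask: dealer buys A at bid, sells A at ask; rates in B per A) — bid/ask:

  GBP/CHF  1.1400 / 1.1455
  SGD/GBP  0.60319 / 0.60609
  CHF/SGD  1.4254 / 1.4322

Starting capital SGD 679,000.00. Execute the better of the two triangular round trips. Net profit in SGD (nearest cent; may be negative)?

Net profit: SGD 3,863.49

Best loop SGD → CHF → GBP → SGD:
SGD 679,000.00 ÷ 1.4322 (buy CHF at ask) = CHF 474,095.80
CHF 474,095.80 ÷ 1.1455 (buy GBP at ask) = GBP 413,876.73
GBP 413,876.73 ÷ 0.60609 (buy SGD at ask) = SGD 682,863.49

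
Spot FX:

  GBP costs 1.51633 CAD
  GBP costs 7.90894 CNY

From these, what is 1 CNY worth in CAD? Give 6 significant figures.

CNY/CAD = 0.191724

1 CNY ÷ 7.90894 = 0.126439 GBP
0.126439 GBP × 1.51633 = 0.191724 CAD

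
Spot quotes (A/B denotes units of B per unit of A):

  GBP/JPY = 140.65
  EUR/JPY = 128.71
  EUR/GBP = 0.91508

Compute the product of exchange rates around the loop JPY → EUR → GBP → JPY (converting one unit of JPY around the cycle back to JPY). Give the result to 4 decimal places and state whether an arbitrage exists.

1.0000 (no arbitrage)

Around JPY → EUR → GBP → JPY: 1 ÷ 128.71 × 0.91508 × 140.65 = 0.999969
Product ≈ 1 (deviation 0.003%, within rounding noise).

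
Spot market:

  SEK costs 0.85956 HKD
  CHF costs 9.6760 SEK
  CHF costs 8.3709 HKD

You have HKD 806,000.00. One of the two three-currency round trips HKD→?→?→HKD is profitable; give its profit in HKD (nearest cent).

Profit: HKD 5,213.44

Profitable loop is HKD → SEK → CHF → HKD:
HKD 806,000.00 ÷ 0.85956 = SEK 937,689.05
SEK 937,689.05 ÷ 9.6760 = CHF 96,908.75
CHF 96,908.75 × 8.3709 = HKD 811,213.44
Profit = HKD 811,213.44 − HKD 806,000.00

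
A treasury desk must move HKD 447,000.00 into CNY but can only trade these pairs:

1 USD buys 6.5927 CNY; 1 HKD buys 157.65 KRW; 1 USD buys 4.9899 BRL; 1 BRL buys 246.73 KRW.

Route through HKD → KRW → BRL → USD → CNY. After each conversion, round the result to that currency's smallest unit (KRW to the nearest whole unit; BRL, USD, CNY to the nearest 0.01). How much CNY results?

HKD 447,000.00 × 157.65 = KRW 70,469,550
KRW 70,469,550 ÷ 246.73 = BRL 285,614.03
BRL 285,614.03 ÷ 4.9899 = USD 57,238.43
USD 57,238.43 × 6.5927 = CNY 377,355.80

CNY 377,355.80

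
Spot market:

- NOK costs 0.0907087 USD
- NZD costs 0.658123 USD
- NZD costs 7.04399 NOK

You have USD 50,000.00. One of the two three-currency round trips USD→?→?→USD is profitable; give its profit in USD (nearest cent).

Profit: USD 1,500.26

Profitable loop is USD → NOK → NZD → USD:
USD 50,000.00 ÷ 0.0907087 = NOK 551,215.04
NOK 551,215.04 ÷ 7.04399 = NZD 78,253.24
NZD 78,253.24 × 0.658123 = USD 51,500.26
Profit = USD 51,500.26 − USD 50,000.00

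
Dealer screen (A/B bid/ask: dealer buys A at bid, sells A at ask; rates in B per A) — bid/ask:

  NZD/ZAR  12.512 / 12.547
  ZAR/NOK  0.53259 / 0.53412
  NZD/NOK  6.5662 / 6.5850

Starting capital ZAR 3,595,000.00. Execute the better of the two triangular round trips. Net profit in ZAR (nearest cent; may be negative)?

Net profit: ZAR 43,001.38

Best loop ZAR → NOK → NZD → ZAR:
ZAR 3,595,000.00 × 0.53259 (sell ZAR at bid) = NOK 1,914,661.05
NOK 1,914,661.05 ÷ 6.5850 (buy NZD at ask) = NZD 290,760.98
NZD 290,760.98 × 12.512 (sell NZD at bid) = ZAR 3,638,001.38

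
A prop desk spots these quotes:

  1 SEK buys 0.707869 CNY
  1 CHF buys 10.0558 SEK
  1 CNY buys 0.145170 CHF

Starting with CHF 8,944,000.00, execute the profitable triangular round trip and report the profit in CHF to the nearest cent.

Profit: CHF 298,260.13

Profitable loop is CHF → SEK → CNY → CHF:
CHF 8,944,000.00 × 10.0558 = SEK 89,939,075.20
SEK 89,939,075.20 × 0.707869 = CNY 63,665,083.22
CNY 63,665,083.22 × 0.145170 = CHF 9,242,260.13
Profit = CHF 9,242,260.13 − CHF 8,944,000.00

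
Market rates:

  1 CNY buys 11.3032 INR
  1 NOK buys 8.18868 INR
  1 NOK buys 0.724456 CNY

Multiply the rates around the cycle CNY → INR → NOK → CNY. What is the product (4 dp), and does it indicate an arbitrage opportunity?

1.0000 (no arbitrage)

Around CNY → INR → NOK → CNY: 1 × 11.3032 ÷ 8.18868 × 0.724456 = 0.999999
Product ≈ 1 (deviation 0.000%, within rounding noise).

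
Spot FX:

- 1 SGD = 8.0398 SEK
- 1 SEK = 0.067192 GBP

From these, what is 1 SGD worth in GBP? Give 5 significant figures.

SGD/GBP = 0.54021

1 SGD × 8.0398 = 8.0398 SEK
8.0398 SEK × 0.067192 = 0.54021 GBP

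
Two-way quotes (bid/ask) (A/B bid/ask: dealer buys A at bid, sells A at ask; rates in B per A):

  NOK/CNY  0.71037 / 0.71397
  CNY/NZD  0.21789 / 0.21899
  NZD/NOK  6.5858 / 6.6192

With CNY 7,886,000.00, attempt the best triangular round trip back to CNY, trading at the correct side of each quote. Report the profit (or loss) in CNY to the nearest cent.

Net profit: CNY 152,725.92

Best loop CNY → NZD → NOK → CNY:
CNY 7,886,000.00 × 0.21789 (sell CNY at bid) = NZD 1,718,280.54
NZD 1,718,280.54 × 6.5858 (sell NZD at bid) = NOK 11,316,251.98
NOK 11,316,251.98 × 0.71037 (sell NOK at bid) = CNY 8,038,725.92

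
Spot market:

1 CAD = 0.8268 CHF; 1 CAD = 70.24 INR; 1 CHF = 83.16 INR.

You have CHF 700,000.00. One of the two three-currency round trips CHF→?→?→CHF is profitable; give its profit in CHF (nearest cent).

Profitable loop is CHF → CAD → INR → CHF:
CHF 700,000.00 ÷ 0.8268 = CAD 846,637.64
CAD 846,637.64 × 70.24 = INR 59,467,827.77
INR 59,467,827.77 ÷ 83.16 = CHF 715,101.34
Profit = CHF 715,101.34 − CHF 700,000.00

Profit: CHF 15,101.34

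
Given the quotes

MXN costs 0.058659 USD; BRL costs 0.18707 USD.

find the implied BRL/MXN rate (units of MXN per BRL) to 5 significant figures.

1 BRL × 0.18707 = 0.18707 USD
0.18707 USD ÷ 0.058659 = 3.18911 MXN

BRL/MXN = 3.1891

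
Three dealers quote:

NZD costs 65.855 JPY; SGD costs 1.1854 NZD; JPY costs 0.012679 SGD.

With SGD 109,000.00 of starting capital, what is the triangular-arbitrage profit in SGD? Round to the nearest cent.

Profitable loop is SGD → JPY → NZD → SGD:
SGD 109,000.00 ÷ 0.012679 = JPY 8,596,892
JPY 8,596,892 ÷ 65.855 = NZD 130,542.75
NZD 130,542.75 ÷ 1.1854 = SGD 110,125.48
Profit = SGD 110,125.48 − SGD 109,000.00

Profit: SGD 1,125.48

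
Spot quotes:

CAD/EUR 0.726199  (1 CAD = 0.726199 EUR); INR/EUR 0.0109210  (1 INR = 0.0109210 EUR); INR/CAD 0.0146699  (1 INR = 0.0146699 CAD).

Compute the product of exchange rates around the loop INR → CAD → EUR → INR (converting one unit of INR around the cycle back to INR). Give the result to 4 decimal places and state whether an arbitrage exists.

Around INR → CAD → EUR → INR: 1 × 0.0146699 × 0.726199 ÷ 0.0109210 = 0.975485
Product < 1; profitable direction is INR → EUR → CAD → INR.

0.9755 (arbitrage exists)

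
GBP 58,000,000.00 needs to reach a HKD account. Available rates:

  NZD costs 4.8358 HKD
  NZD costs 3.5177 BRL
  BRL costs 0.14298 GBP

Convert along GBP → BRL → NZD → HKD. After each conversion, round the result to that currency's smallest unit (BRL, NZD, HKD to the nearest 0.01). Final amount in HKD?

GBP 58,000,000.00 ÷ 0.14298 = BRL 405,651,140.02
BRL 405,651,140.02 ÷ 3.5177 = NZD 115,317,150.42
NZD 115,317,150.42 × 4.8358 = HKD 557,650,676.00

HKD 557,650,676.00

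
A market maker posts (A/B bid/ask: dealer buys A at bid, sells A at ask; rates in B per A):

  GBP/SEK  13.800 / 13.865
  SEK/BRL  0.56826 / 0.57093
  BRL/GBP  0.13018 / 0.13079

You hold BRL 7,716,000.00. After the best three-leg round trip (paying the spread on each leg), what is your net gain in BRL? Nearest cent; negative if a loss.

Best loop BRL → GBP → SEK → BRL:
BRL 7,716,000.00 × 0.13018 (sell BRL at bid) = GBP 1,004,468.88
GBP 1,004,468.88 × 13.800 (sell GBP at bid) = SEK 13,861,670.54
SEK 13,861,670.54 × 0.56826 (sell SEK at bid) = BRL 7,877,032.90

Net profit: BRL 161,032.90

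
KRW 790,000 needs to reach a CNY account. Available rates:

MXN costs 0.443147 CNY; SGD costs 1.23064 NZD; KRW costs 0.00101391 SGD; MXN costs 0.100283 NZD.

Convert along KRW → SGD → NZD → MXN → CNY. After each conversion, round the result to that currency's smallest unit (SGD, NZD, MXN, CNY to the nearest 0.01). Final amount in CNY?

CNY 4,355.90

KRW 790,000 × 0.00101391 = SGD 800.99
SGD 800.99 × 1.23064 = NZD 985.73
NZD 985.73 ÷ 0.100283 = MXN 9,829.48
MXN 9,829.48 × 0.443147 = CNY 4,355.90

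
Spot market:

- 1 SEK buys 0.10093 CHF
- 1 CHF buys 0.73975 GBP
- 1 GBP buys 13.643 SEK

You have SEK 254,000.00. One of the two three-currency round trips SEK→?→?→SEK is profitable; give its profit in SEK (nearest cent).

Profit: SEK 4,731.22

Profitable loop is SEK → CHF → GBP → SEK:
SEK 254,000.00 × 0.10093 = CHF 25,636.22
CHF 25,636.22 × 0.73975 = GBP 18,964.39
GBP 18,964.39 × 13.643 = SEK 258,731.22
Profit = SEK 258,731.22 − SEK 254,000.00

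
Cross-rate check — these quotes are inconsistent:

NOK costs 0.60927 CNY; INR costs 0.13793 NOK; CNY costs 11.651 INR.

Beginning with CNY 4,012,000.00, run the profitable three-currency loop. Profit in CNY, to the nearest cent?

Profitable loop is CNY → NOK → INR → CNY:
CNY 4,012,000.00 ÷ 0.60927 = NOK 6,584,929.51
NOK 6,584,929.51 ÷ 0.13793 = INR 47,741,096.98
INR 47,741,096.98 ÷ 11.651 = CNY 4,097,596.51
Profit = CNY 4,097,596.51 − CNY 4,012,000.00

Profit: CNY 85,596.51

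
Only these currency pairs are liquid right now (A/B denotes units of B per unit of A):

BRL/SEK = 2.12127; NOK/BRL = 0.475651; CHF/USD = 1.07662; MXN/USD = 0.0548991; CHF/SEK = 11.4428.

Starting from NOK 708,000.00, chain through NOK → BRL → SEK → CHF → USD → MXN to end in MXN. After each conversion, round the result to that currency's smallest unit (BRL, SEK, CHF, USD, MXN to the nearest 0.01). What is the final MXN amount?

NOK 708,000.00 × 0.475651 = BRL 336,760.91
BRL 336,760.91 × 2.12127 = SEK 714,360.82
SEK 714,360.82 ÷ 11.4428 = CHF 62,428.85
CHF 62,428.85 × 1.07662 = USD 67,212.15
USD 67,212.15 ÷ 0.0548991 = MXN 1,224,285.10

MXN 1,224,285.10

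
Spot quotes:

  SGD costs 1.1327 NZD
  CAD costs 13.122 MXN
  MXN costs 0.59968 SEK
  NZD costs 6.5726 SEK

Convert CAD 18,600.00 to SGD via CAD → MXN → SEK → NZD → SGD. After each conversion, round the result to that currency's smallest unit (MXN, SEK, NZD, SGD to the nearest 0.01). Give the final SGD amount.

SGD 19,659.86

CAD 18,600.00 × 13.122 = MXN 244,069.20
MXN 244,069.20 × 0.59968 = SEK 146,363.42
SEK 146,363.42 ÷ 6.5726 = NZD 22,268.72
NZD 22,268.72 ÷ 1.1327 = SGD 19,659.86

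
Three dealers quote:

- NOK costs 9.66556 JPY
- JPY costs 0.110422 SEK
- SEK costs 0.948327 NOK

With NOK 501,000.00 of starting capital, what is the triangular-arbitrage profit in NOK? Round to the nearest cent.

Profit: NOK 6,082.32

Profitable loop is NOK → JPY → SEK → NOK:
NOK 501,000.00 × 9.66556 = JPY 4,842,446
JPY 4,842,446 × 0.110422 = SEK 534,712.52
SEK 534,712.52 × 0.948327 = NOK 507,082.32
Profit = NOK 507,082.32 − NOK 501,000.00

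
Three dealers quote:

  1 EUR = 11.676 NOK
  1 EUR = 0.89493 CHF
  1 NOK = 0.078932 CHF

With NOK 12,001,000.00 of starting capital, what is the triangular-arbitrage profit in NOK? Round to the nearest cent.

Profit: NOK 357,778.89

Profitable loop is NOK → CHF → EUR → NOK:
NOK 12,001,000.00 × 0.078932 = CHF 947,262.93
CHF 947,262.93 ÷ 0.89493 = EUR 1,058,477.12
EUR 1,058,477.12 × 11.676 = NOK 12,358,778.89
Profit = NOK 12,358,778.89 − NOK 12,001,000.00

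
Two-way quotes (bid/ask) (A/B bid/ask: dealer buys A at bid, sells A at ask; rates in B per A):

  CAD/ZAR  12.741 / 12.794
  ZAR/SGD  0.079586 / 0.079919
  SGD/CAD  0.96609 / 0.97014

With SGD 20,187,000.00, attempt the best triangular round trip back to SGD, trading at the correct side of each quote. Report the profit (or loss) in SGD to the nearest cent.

Net profit: SGD 163,776.47

Best loop SGD → ZAR → CAD → SGD:
SGD 20,187,000.00 ÷ 0.079919 (buy ZAR at ask) = ZAR 252,593,250.67
ZAR 252,593,250.67 ÷ 12.794 (buy CAD at ask) = CAD 19,743,102.29
CAD 19,743,102.29 ÷ 0.97014 (buy SGD at ask) = SGD 20,350,776.47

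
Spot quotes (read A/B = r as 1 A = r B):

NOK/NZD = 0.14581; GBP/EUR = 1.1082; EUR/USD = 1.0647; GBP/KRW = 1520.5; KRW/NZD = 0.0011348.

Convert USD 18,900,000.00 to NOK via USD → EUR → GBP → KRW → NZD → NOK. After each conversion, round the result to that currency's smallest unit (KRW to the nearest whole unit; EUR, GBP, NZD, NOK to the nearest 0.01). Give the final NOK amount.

USD 18,900,000.00 ÷ 1.0647 = EUR 17,751,479.29
EUR 17,751,479.29 ÷ 1.1082 = GBP 16,018,299.31
GBP 16,018,299.31 × 1520.5 = KRW 24,355,824,101
KRW 24,355,824,101 × 0.0011348 = NZD 27,638,989.19
NZD 27,638,989.19 ÷ 0.14581 = NOK 189,554,826.08

NOK 189,554,826.08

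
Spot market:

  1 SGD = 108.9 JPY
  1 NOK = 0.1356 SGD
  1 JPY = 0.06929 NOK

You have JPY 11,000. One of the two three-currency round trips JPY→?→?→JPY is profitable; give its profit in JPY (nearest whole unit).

Profitable loop is JPY → NOK → SGD → JPY:
JPY 11,000 × 0.06929 = NOK 762.19
NOK 762.19 × 0.1356 = SGD 103.35
SGD 103.35 × 108.9 = JPY 11,255
Profit = JPY 11,255 − JPY 11,000

Profit: JPY 255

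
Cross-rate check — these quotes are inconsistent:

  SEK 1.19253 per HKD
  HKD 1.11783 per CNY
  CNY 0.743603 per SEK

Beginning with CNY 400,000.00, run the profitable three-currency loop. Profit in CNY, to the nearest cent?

Profitable loop is CNY → SEK → HKD → CNY:
CNY 400,000.00 ÷ 0.743603 = SEK 537,921.44
SEK 537,921.44 ÷ 1.19253 = HKD 451,075.82
HKD 451,075.82 ÷ 1.11783 = CNY 403,528.10
Profit = CNY 403,528.10 − CNY 400,000.00

Profit: CNY 3,528.10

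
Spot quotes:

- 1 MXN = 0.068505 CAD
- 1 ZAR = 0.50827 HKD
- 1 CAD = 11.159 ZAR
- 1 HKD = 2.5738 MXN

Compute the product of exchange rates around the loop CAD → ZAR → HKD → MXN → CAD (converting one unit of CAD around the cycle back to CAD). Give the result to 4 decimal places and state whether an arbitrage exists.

1.0000 (no arbitrage)

Around CAD → ZAR → HKD → MXN → CAD: 1 × 11.159 × 0.50827 × 2.5738 × 0.068505 = 1.000039
Product ≈ 1 (deviation 0.004%, within rounding noise).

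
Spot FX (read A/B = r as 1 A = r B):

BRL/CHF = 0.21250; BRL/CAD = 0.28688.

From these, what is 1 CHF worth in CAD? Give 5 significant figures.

CHF/CAD = 1.3500

1 CHF ÷ 0.21250 = 4.70588 BRL
4.70588 BRL × 0.28688 = 1.35002 CAD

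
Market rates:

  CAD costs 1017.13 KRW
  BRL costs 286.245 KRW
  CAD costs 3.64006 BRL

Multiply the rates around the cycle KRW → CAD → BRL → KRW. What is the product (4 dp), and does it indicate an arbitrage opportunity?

Around KRW → CAD → BRL → KRW: 1 ÷ 1017.13 × 3.64006 × 286.245 = 1.024401
Product > 1; profitable direction is KRW → CAD → BRL → KRW.

1.0244 (arbitrage exists)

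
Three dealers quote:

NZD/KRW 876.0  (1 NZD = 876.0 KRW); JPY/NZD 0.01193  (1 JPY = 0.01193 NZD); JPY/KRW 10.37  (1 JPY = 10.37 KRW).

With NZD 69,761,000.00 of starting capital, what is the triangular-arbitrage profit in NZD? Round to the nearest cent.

Profitable loop is NZD → KRW → JPY → NZD:
NZD 69,761,000.00 × 876.0 = KRW 61,110,636,000
KRW 61,110,636,000 ÷ 10.37 = JPY 5,893,021,794
JPY 5,893,021,794 × 0.01193 = NZD 70,303,750.00
Profit = NZD 70,303,750.00 − NZD 69,761,000.00

Profit: NZD 542,750.00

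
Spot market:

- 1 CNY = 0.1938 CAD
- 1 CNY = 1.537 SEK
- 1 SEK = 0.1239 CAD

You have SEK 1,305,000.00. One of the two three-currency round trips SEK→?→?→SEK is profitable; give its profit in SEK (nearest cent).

Profit: SEK 23,064.32

Profitable loop is SEK → CNY → CAD → SEK:
SEK 1,305,000.00 ÷ 1.537 = CNY 849,056.60
CNY 849,056.60 × 0.1938 = CAD 164,547.17
CAD 164,547.17 ÷ 0.1239 = SEK 1,328,064.32
Profit = SEK 1,328,064.32 − SEK 1,305,000.00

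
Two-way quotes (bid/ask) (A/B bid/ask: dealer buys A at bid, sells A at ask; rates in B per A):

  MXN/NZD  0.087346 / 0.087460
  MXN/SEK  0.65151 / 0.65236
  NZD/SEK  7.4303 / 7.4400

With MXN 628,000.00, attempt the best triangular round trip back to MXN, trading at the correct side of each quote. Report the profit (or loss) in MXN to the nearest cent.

Net profit: MXN 779.42

Best loop MXN → SEK → NZD → MXN:
MXN 628,000.00 × 0.65151 (sell MXN at bid) = SEK 409,148.28
SEK 409,148.28 ÷ 7.4400 (buy NZD at ask) = NZD 54,993.05
NZD 54,993.05 ÷ 0.087460 (buy MXN at ask) = MXN 628,779.42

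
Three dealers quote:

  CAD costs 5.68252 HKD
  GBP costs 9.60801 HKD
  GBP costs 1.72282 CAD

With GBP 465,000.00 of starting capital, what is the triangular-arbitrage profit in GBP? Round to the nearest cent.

Profit: GBP 8,805.81

Profitable loop is GBP → CAD → HKD → GBP:
GBP 465,000.00 × 1.72282 = CAD 801,111.30
CAD 801,111.30 × 5.68252 = HKD 4,552,330.98
HKD 4,552,330.98 ÷ 9.60801 = GBP 473,805.81
Profit = GBP 473,805.81 − GBP 465,000.00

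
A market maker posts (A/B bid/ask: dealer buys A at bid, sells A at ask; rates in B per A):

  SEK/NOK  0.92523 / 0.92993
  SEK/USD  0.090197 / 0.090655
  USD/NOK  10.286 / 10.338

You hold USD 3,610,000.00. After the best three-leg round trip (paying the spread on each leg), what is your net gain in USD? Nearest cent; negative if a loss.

Best loop USD → NOK → SEK → USD:
USD 3,610,000.00 × 10.286 (sell USD at bid) = NOK 37,132,460.00
NOK 37,132,460.00 ÷ 0.92993 (buy SEK at ask) = SEK 39,930,381.86
SEK 39,930,381.86 × 0.090197 (sell SEK at bid) = USD 3,601,600.65

Net result: USD -8,399.35 (no profitable arbitrage after spreads)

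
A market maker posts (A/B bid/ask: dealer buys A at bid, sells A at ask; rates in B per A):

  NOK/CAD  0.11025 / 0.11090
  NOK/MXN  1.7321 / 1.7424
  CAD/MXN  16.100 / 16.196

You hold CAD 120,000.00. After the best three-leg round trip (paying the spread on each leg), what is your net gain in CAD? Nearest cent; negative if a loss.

Best loop CAD → MXN → NOK → CAD:
CAD 120,000.00 × 16.100 (sell CAD at bid) = MXN 1,932,000.00
MXN 1,932,000.00 ÷ 1.7424 (buy NOK at ask) = NOK 1,108,815.43
NOK 1,108,815.43 × 0.11025 (sell NOK at bid) = CAD 122,246.90

Net profit: CAD 2,246.90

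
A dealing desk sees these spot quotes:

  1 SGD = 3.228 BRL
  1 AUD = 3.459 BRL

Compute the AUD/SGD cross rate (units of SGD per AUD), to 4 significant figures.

AUD/SGD = 1.072

1 AUD × 3.459 = 3.459 BRL
3.459 BRL ÷ 3.228 = 1.07156 SGD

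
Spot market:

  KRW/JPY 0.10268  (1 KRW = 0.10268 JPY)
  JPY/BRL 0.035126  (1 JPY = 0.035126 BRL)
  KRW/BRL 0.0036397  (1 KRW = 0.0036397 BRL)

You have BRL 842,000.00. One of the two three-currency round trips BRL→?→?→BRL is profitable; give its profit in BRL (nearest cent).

Profitable loop is BRL → JPY → KRW → BRL:
BRL 842,000.00 ÷ 0.035126 = JPY 23,970,848
JPY 23,970,848 ÷ 0.10268 = KRW 233,451,965
KRW 233,451,965 × 0.0036397 = BRL 849,695.12
Profit = BRL 849,695.12 − BRL 842,000.00

Profit: BRL 7,695.12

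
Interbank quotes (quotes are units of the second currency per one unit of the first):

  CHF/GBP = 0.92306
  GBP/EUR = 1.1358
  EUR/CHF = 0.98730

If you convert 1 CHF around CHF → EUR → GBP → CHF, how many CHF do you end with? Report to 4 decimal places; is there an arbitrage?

Around CHF → EUR → GBP → CHF: 1 ÷ 0.98730 ÷ 1.1358 ÷ 0.92306 = 0.966093
Product < 1; profitable direction is CHF → GBP → EUR → CHF.

0.9661 (arbitrage exists)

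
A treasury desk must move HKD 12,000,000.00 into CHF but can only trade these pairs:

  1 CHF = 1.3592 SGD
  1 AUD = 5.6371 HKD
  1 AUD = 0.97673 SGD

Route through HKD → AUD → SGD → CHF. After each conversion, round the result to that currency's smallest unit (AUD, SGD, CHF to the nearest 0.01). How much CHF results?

HKD 12,000,000.00 ÷ 5.6371 = AUD 2,128,754.15
AUD 2,128,754.15 × 0.97673 = SGD 2,079,218.04
SGD 2,079,218.04 ÷ 1.3592 = CHF 1,529,736.64

CHF 1,529,736.64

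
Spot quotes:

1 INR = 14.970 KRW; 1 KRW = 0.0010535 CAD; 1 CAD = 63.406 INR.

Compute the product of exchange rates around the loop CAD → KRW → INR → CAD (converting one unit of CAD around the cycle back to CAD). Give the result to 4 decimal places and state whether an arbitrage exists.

1.0000 (no arbitrage)

Around CAD → KRW → INR → CAD: 1 ÷ 0.0010535 ÷ 14.970 ÷ 63.406 = 1.000031
Product ≈ 1 (deviation 0.003%, within rounding noise).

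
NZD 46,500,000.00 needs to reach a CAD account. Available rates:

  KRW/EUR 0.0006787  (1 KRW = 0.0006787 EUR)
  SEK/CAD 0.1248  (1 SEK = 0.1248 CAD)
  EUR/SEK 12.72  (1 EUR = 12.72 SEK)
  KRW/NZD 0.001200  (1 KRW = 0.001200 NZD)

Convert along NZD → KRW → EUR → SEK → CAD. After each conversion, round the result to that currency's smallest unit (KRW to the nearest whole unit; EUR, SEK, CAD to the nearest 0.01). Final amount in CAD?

CAD 41,749,497.50

NZD 46,500,000.00 ÷ 0.001200 = KRW 38,750,000,000
KRW 38,750,000,000 × 0.0006787 = EUR 26,299,625.00
EUR 26,299,625.00 × 12.72 = SEK 334,531,230.00
SEK 334,531,230.00 × 0.1248 = CAD 41,749,497.50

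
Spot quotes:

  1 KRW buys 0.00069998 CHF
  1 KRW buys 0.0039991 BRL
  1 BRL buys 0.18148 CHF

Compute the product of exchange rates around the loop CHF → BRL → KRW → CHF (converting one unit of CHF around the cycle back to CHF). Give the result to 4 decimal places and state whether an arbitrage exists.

Around CHF → BRL → KRW → CHF: 1 ÷ 0.18148 ÷ 0.0039991 × 0.00069998 = 0.964483
Product < 1; profitable direction is CHF → KRW → BRL → CHF.

0.9645 (arbitrage exists)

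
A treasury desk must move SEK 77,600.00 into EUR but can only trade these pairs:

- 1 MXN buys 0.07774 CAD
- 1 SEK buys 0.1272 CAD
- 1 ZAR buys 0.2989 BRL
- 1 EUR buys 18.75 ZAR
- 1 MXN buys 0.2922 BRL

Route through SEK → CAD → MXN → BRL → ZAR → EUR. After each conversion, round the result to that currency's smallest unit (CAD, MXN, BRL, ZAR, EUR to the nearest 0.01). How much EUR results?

SEK 77,600.00 × 0.1272 = CAD 9,870.72
CAD 9,870.72 ÷ 0.07774 = MXN 126,970.93
MXN 126,970.93 × 0.2922 = BRL 37,100.91
BRL 37,100.91 ÷ 0.2989 = ZAR 124,124.82
ZAR 124,124.82 ÷ 18.75 = EUR 6,619.99

EUR 6,619.99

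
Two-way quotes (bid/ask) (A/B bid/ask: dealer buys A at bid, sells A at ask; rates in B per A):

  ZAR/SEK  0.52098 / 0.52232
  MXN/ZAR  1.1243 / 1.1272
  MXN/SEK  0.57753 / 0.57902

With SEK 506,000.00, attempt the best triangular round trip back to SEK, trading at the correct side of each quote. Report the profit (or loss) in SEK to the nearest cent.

Best loop SEK → MXN → ZAR → SEK:
SEK 506,000.00 ÷ 0.57902 (buy MXN at ask) = MXN 873,890.37
MXN 873,890.37 × 1.1243 (sell MXN at bid) = ZAR 982,514.94
ZAR 982,514.94 × 0.52098 (sell ZAR at bid) = SEK 511,870.63

Net profit: SEK 5,870.63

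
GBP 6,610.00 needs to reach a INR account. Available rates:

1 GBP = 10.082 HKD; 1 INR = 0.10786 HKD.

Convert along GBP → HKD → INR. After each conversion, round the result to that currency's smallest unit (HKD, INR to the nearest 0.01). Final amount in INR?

GBP 6,610.00 × 10.082 = HKD 66,642.02
HKD 66,642.02 ÷ 0.10786 = INR 617,856.67

INR 617,856.67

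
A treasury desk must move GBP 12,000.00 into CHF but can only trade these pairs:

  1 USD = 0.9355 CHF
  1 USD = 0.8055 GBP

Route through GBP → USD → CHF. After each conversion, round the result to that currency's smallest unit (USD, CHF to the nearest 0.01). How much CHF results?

CHF 13,936.69

GBP 12,000.00 ÷ 0.8055 = USD 14,897.58
USD 14,897.58 × 0.9355 = CHF 13,936.69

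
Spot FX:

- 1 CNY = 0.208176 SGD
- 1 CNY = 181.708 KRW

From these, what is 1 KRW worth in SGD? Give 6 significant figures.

1 KRW ÷ 181.708 = 0.00550334 CNY
0.00550334 CNY × 0.208176 = 0.00114566 SGD

KRW/SGD = 0.00114566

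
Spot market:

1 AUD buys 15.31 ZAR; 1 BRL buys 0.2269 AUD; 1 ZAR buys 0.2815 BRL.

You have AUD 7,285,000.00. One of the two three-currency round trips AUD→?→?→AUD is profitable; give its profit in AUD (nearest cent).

Profitable loop is AUD → BRL → ZAR → AUD:
AUD 7,285,000.00 ÷ 0.2269 = BRL 32,106,654.91
BRL 32,106,654.91 ÷ 0.2815 = ZAR 114,055,612.48
ZAR 114,055,612.48 ÷ 15.31 = AUD 7,449,746.08
Profit = AUD 7,449,746.08 − AUD 7,285,000.00

Profit: AUD 164,746.08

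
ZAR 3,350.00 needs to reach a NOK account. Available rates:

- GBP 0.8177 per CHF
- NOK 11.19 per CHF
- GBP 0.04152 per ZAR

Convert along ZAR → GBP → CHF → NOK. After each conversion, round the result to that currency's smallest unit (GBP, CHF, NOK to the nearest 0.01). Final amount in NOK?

NOK 1,903.42

ZAR 3,350.00 × 0.04152 = GBP 139.09
GBP 139.09 ÷ 0.8177 = CHF 170.10
CHF 170.10 × 11.19 = NOK 1,903.42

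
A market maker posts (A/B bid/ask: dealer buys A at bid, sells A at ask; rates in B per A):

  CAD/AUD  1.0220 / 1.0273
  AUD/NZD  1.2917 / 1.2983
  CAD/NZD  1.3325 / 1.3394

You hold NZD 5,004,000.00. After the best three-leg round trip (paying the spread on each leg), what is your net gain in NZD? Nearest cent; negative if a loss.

Best loop NZD → AUD → CAD → NZD:
NZD 5,004,000.00 ÷ 1.2983 (buy AUD at ask) = AUD 3,854,270.97
AUD 3,854,270.97 ÷ 1.0273 (buy CAD at ask) = CAD 3,751,845.59
CAD 3,751,845.59 × 1.3325 (sell CAD at bid) = NZD 4,999,334.24

Net result: NZD -4,665.76 (no profitable arbitrage after spreads)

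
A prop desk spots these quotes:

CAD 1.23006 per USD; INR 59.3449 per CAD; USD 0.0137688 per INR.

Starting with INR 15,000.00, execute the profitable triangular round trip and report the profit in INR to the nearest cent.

Profitable loop is INR → USD → CAD → INR:
INR 15,000.00 × 0.0137688 = USD 206.53
USD 206.53 × 1.23006 = CAD 254.05
CAD 254.05 × 59.3449 = INR 15,076.38
Profit = INR 15,076.38 − INR 15,000.00

Profit: INR 76.38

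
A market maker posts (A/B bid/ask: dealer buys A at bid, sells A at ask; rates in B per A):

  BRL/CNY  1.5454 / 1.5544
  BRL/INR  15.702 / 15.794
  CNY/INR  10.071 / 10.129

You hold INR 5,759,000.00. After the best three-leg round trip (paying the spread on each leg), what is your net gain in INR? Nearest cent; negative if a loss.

Best loop INR → CNY → BRL → INR:
INR 5,759,000.00 ÷ 10.129 (buy CNY at ask) = CNY 568,565.50
CNY 568,565.50 ÷ 1.5544 (buy BRL at ask) = BRL 365,778.12
BRL 365,778.12 × 15.702 (sell BRL at bid) = INR 5,743,447.99

Net result: INR -15,552.01 (no profitable arbitrage after spreads)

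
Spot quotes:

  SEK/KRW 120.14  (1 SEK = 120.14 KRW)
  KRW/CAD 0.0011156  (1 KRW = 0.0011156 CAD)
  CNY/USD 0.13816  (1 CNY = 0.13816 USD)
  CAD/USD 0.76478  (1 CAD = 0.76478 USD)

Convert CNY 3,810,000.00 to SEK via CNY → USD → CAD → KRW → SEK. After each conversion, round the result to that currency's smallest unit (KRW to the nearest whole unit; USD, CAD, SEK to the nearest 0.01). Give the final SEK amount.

SEK 5,135,404.35

CNY 3,810,000.00 × 0.13816 = USD 526,389.60
USD 526,389.60 ÷ 0.76478 = CAD 688,288.92
CAD 688,288.92 ÷ 0.0011156 = KRW 616,967,479
KRW 616,967,479 ÷ 120.14 = SEK 5,135,404.35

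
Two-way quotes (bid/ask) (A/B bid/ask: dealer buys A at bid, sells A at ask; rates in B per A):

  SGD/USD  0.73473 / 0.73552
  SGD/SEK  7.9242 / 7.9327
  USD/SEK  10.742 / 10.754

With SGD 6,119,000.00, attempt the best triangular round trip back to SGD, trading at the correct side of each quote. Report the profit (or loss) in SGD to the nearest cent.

Best loop SGD → SEK → USD → SGD:
SGD 6,119,000.00 × 7.9242 (sell SGD at bid) = SEK 48,488,179.80
SEK 48,488,179.80 ÷ 10.754 (buy USD at ask) = USD 4,508,850.64
USD 4,508,850.64 ÷ 0.73552 (buy SGD at ask) = SGD 6,130,153.69

Net profit: SGD 11,153.69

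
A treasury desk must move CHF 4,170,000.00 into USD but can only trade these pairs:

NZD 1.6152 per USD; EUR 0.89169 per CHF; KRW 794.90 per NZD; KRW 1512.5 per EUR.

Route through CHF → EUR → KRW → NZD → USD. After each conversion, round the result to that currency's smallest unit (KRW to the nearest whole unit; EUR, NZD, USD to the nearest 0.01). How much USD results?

CHF 4,170,000.00 × 0.89169 = EUR 3,718,347.30
EUR 3,718,347.30 × 1512.5 = KRW 5,624,000,291
KRW 5,624,000,291 ÷ 794.90 = NZD 7,075,104.15
NZD 7,075,104.15 ÷ 1.6152 = USD 4,380,326.99

USD 4,380,326.99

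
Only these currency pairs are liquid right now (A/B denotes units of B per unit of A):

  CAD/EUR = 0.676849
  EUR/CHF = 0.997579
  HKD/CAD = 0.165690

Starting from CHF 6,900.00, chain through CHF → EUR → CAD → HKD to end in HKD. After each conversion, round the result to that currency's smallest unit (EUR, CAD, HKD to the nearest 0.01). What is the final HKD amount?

CHF 6,900.00 ÷ 0.997579 = EUR 6,916.75
EUR 6,916.75 ÷ 0.676849 = CAD 10,219.04
CAD 10,219.04 ÷ 0.165690 = HKD 61,675.66

HKD 61,675.66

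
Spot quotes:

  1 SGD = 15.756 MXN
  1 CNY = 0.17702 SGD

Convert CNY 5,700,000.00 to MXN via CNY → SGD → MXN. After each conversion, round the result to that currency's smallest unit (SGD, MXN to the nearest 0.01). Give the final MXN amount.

MXN 15,898,024.58

CNY 5,700,000.00 × 0.17702 = SGD 1,009,014.00
SGD 1,009,014.00 × 15.756 = MXN 15,898,024.58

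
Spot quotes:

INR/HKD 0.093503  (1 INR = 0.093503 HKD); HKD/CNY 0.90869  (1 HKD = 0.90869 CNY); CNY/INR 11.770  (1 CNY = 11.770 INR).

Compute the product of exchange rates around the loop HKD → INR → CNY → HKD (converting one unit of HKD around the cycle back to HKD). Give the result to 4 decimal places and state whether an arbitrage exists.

1.0000 (no arbitrage)

Around HKD → INR → CNY → HKD: 1 ÷ 0.093503 ÷ 11.770 ÷ 0.90869 = 0.999959
Product ≈ 1 (deviation 0.004%, within rounding noise).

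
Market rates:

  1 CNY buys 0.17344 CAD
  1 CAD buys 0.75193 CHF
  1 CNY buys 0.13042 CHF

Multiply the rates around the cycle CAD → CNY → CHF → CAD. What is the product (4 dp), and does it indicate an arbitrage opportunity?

Around CAD → CNY → CHF → CAD: 1 ÷ 0.17344 × 0.13042 ÷ 0.75193 = 1.000040
Product ≈ 1 (deviation 0.004%, within rounding noise).

1.0000 (no arbitrage)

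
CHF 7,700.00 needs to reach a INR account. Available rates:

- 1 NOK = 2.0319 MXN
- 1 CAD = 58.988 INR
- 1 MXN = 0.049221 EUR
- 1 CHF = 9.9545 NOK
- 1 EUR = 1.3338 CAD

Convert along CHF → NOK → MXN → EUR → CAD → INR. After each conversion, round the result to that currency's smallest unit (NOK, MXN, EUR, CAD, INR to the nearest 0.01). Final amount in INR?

INR 603,139.32

CHF 7,700.00 × 9.9545 = NOK 76,649.65
NOK 76,649.65 × 2.0319 = MXN 155,744.42
MXN 155,744.42 × 0.049221 = EUR 7,665.90
EUR 7,665.90 × 1.3338 = CAD 10,224.78
CAD 10,224.78 × 58.988 = INR 603,139.32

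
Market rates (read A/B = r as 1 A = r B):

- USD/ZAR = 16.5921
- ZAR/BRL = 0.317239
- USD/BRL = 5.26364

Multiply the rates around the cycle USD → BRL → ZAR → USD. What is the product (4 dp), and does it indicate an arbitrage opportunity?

Around USD → BRL → ZAR → USD: 1 × 5.26364 ÷ 0.317239 ÷ 16.5921 = 0.999996
Product ≈ 1 (deviation 0.000%, within rounding noise).

1.0000 (no arbitrage)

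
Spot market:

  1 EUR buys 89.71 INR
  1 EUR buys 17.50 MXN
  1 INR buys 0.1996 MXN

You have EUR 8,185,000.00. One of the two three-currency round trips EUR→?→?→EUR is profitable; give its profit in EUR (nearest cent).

Profitable loop is EUR → INR → MXN → EUR:
EUR 8,185,000.00 × 89.71 = INR 734,276,350.00
INR 734,276,350.00 × 0.1996 = MXN 146,561,559.46
MXN 146,561,559.46 ÷ 17.50 = EUR 8,374,946.25
Profit = EUR 8,374,946.25 − EUR 8,185,000.00

Profit: EUR 189,946.25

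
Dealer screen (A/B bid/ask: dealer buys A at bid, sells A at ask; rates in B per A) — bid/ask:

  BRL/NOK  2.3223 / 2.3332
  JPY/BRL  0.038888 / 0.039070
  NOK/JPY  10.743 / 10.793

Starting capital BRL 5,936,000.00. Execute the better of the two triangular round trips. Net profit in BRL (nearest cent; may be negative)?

Best loop BRL → JPY → NOK → BRL:
BRL 5,936,000.00 ÷ 0.039070 (buy JPY at ask) = JPY 151,932,429
JPY 151,932,429 ÷ 10.793 (buy NOK at ask) = NOK 14,076,941.44
NOK 14,076,941.44 ÷ 2.3332 (buy BRL at ask) = BRL 6,033,319.66

Net profit: BRL 97,319.66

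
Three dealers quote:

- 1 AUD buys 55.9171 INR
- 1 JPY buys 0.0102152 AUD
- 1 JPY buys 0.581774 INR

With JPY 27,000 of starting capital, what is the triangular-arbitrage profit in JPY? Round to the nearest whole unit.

Profit: JPY 500

Profitable loop is JPY → INR → AUD → JPY:
JPY 27,000 × 0.581774 = INR 15,707.90
INR 15,707.90 ÷ 55.9171 = AUD 280.91
AUD 280.91 ÷ 0.0102152 = JPY 27,500
Profit = JPY 27,500 − JPY 27,000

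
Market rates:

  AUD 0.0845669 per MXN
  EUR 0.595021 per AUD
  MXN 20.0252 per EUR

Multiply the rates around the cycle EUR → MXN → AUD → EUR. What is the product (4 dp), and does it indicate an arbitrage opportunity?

Around EUR → MXN → AUD → EUR: 1 × 20.0252 × 0.0845669 × 0.595021 = 1.007650
Product > 1; profitable direction is EUR → MXN → AUD → EUR.

1.0076 (arbitrage exists)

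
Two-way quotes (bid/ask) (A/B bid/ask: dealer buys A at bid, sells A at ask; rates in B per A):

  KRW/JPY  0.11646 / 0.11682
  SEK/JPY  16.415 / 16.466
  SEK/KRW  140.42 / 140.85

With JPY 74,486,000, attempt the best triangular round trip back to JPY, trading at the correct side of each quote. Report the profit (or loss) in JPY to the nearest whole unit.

Net result: JPY -176,988 (no profitable arbitrage after spreads)

Best loop JPY → KRW → SEK → JPY:
JPY 74,486,000 ÷ 0.11682 (buy KRW at ask) = KRW 637,613,422
KRW 637,613,422 ÷ 140.85 (buy SEK at ask) = SEK 4,526,896.86
SEK 4,526,896.86 × 16.415 (sell SEK at bid) = JPY 74,309,012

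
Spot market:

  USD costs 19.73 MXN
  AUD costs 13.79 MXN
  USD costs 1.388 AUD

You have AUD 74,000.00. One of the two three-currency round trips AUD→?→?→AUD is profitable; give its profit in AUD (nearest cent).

Profit: AUD 2,279.01

Profitable loop is AUD → USD → MXN → AUD:
AUD 74,000.00 ÷ 1.388 = USD 53,314.12
USD 53,314.12 × 19.73 = MXN 1,051,887.61
MXN 1,051,887.61 ÷ 13.79 = AUD 76,279.01
Profit = AUD 76,279.01 − AUD 74,000.00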